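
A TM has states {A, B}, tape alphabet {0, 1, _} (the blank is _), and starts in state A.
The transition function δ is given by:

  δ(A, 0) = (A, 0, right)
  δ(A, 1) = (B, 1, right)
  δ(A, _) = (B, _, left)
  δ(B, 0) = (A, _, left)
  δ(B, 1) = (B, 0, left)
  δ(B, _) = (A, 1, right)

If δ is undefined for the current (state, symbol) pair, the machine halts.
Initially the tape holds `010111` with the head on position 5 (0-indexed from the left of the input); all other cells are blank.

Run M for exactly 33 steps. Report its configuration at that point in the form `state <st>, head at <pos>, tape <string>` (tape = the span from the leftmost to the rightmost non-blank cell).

A | __01011[1]__   read 1 → write 1, move right, go to B
B | __010111[_]_   read _ → write 1, move right, go to A
A | __0101111[_]   read _ → write _, move left, go to B
B | __010111[1]_   read 1 → write 0, move left, go to B
B | __01011[1]0_   read 1 → write 0, move left, go to B
B | __0101[1]00_   read 1 → write 0, move left, go to B
B | __010[1]000_   read 1 → write 0, move left, go to B
B | __01[0]0000_   read 0 → write _, move left, go to A
A | __0[1]_0000_   read 1 → write 1, move right, go to B
B | __01[_]0000_   read _ → write 1, move right, go to A
A | __011[0]000_   read 0 → write 0, move right, go to A
A | __0110[0]00_   read 0 → write 0, move right, go to A
A | __01100[0]0_   read 0 → write 0, move right, go to A
A | __011000[0]_   read 0 → write 0, move right, go to A
A | __0110000[_]   read _ → write _, move left, go to B
B | __011000[0]_   read 0 → write _, move left, go to A
A | __01100[0]__   read 0 → write 0, move right, go to A
A | __011000[_]_   read _ → write _, move left, go to B
B | __01100[0]__   read 0 → write _, move left, go to A
A | __0110[0]___   read 0 → write 0, move right, go to A
A | __01100[_]__   read _ → write _, move left, go to B
B | __0110[0]___   read 0 → write _, move left, go to A
A | __011[0]____   read 0 → write 0, move right, go to A
A | __0110[_]___   read _ → write _, move left, go to B
B | __011[0]____   read 0 → write _, move left, go to A
A | __01[1]_____   read 1 → write 1, move right, go to B
B | __011[_]____   read _ → write 1, move right, go to A
A | __0111[_]___   read _ → write _, move left, go to B
B | __011[1]____   read 1 → write 0, move left, go to B
B | __01[1]0____   read 1 → write 0, move left, go to B
B | __0[1]00____   read 1 → write 0, move left, go to B
B | __[0]000____   read 0 → write _, move left, go to A
A | _[_]_000____   read _ → write _, move left, go to B
B | [_]__000____
After 33 steps: state B, head at -2, tape 000.

state B, head at -2, tape 000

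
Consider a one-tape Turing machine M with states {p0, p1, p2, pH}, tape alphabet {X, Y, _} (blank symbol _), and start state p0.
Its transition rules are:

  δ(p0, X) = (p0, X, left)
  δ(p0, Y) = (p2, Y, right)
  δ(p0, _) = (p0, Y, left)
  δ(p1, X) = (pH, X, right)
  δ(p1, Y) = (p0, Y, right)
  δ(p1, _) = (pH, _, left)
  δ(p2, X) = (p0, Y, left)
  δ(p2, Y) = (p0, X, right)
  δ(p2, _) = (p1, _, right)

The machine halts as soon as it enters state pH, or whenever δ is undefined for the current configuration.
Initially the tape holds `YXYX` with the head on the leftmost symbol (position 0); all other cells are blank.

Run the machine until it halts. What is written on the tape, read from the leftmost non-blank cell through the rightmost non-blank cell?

YXYXY

p0 | [Y]XYX___   read Y → write Y, move right, go to p2
p2 | Y[X]YX___   read X → write Y, move left, go to p0
p0 | [Y]YYX___   read Y → write Y, move right, go to p2
p2 | Y[Y]YX___   read Y → write X, move right, go to p0
p0 | YX[Y]X___   read Y → write Y, move right, go to p2
p2 | YXY[X]___   read X → write Y, move left, go to p0
p0 | YX[Y]Y___   read Y → write Y, move right, go to p2
p2 | YXY[Y]___   read Y → write X, move right, go to p0
p0 | YXYX[_]__   read _ → write Y, move left, go to p0
p0 | YXY[X]Y__   read X → write X, move left, go to p0
p0 | YX[Y]XY__   read Y → write Y, move right, go to p2
p2 | YXY[X]Y__   read X → write Y, move left, go to p0
p0 | YX[Y]YY__   read Y → write Y, move right, go to p2
p2 | YXY[Y]Y__   read Y → write X, move right, go to p0
p0 | YXYX[Y]__   read Y → write Y, move right, go to p2
p2 | YXYXY[_]_   read _ → write _, move right, go to p1
p1 | YXYXY_[_]   read _ → write _, move left, go to pH
pH | YXYXY[_]_
The non-blank tape span at halt is YXYXY.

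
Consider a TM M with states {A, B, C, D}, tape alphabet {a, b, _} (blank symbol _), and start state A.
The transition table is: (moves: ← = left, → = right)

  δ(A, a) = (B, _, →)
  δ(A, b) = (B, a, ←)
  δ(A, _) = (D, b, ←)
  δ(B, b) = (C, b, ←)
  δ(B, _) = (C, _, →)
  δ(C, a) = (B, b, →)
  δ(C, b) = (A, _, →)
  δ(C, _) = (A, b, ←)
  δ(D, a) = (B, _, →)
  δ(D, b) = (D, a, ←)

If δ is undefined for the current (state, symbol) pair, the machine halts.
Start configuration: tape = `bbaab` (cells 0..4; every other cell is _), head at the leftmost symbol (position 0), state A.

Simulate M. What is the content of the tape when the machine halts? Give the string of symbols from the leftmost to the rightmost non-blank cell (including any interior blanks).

state=A head=0 tape=_[b]baab   (A,b)→(B,a,←)
state=B head=-1 tape=[_]abaab   (B,_)→(C,_,→)
state=C head=0 tape=_[a]baab   (C,a)→(B,b,→)
state=B head=1 tape=_b[b]aab   (B,b)→(C,b,←)
state=C head=0 tape=_[b]baab   (C,b)→(A,_,→)
state=A head=1 tape=__[b]aab   (A,b)→(B,a,←)
state=B head=0 tape=_[_]aaab   (B,_)→(C,_,→)
state=C head=1 tape=__[a]aab   (C,a)→(B,b,→)
state=B head=2 tape=__b[a]ab
The non-blank tape span at halt is baab.

baab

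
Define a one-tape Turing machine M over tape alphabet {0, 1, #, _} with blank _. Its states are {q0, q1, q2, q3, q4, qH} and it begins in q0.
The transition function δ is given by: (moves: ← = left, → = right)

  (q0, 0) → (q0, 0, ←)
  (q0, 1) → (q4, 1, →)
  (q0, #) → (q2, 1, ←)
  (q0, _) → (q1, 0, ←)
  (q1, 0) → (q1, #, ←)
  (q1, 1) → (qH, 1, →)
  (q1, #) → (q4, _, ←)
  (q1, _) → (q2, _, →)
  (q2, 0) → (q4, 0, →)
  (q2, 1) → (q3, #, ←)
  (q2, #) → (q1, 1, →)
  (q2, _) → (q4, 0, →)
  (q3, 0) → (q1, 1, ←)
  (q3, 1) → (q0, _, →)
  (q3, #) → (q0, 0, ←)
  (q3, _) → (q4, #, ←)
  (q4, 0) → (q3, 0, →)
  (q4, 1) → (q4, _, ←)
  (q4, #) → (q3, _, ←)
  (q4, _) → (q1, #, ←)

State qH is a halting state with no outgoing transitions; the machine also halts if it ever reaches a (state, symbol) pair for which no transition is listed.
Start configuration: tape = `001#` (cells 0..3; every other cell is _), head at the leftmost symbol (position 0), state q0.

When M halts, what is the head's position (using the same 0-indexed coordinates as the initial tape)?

-1

q0 | ___[0]01#   read 0 → write 0, move ←, go to q0
q0 | __[_]001#   read _ → write 0, move ←, go to q1
q1 | _[_]0001#   read _ → write _, move →, go to q2
q2 | __[0]001#   read 0 → write 0, move →, go to q4
q4 | __0[0]01#   read 0 → write 0, move →, go to q3
q3 | __00[0]1#   read 0 → write 1, move ←, go to q1
q1 | __0[0]11#   read 0 → write #, move ←, go to q1
q1 | __[0]#11#   read 0 → write #, move ←, go to q1
q1 | _[_]##11#   read _ → write _, move →, go to q2
q2 | __[#]#11#   read # → write 1, move →, go to q1
q1 | __1[#]11#   read # → write _, move ←, go to q4
q4 | __[1]_11#   read 1 → write _, move ←, go to q4
q4 | _[_]__11#   read _ → write #, move ←, go to q1
q1 | [_]#__11#   read _ → write _, move →, go to q2
q2 | _[#]__11#   read # → write 1, move →, go to q1
q1 | _1[_]_11#   read _ → write _, move →, go to q2
q2 | _1_[_]11#   read _ → write 0, move →, go to q4
q4 | _1_0[1]1#   read 1 → write _, move ←, go to q4
q4 | _1_[0]_1#   read 0 → write 0, move →, go to q3
q3 | _1_0[_]1#   read _ → write #, move ←, go to q4
q4 | _1_[0]#1#   read 0 → write 0, move →, go to q3
q3 | _1_0[#]1#   read # → write 0, move ←, go to q0
q0 | _1_[0]01#   read 0 → write 0, move ←, go to q0
q0 | _1[_]001#   read _ → write 0, move ←, go to q1
q1 | _[1]0001#   read 1 → write 1, move →, go to qH
qH | _1[0]001#
At halt the head is at cell -1.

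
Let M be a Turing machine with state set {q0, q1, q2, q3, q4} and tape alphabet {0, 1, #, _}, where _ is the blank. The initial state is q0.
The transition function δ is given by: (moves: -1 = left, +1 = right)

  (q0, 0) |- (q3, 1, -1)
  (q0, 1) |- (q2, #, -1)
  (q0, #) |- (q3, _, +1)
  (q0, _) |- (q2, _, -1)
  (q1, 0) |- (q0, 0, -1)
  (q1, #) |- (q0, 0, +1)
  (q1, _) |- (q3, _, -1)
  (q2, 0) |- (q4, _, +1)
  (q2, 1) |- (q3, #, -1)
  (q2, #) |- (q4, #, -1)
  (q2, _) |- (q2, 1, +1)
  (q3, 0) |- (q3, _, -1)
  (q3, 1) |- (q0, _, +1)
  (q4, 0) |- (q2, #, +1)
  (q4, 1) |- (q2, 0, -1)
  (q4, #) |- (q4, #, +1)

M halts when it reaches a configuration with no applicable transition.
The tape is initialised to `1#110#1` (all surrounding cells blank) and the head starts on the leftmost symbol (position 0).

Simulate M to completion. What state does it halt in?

q3

q0 | __[1]#110#1   read 1 → write #, move -1, go to q2
q2 | _[_]##110#1   read _ → write 1, move +1, go to q2
q2 | _1[#]#110#1   read # → write #, move -1, go to q4
q4 | _[1]##110#1   read 1 → write 0, move -1, go to q2
q2 | [_]0##110#1   read _ → write 1, move +1, go to q2
q2 | 1[0]##110#1   read 0 → write _, move +1, go to q4
q4 | 1_[#]#110#1   read # → write #, move +1, go to q4
q4 | 1_#[#]110#1   read # → write #, move +1, go to q4
q4 | 1_##[1]10#1   read 1 → write 0, move -1, go to q2
q2 | 1_#[#]010#1   read # → write #, move -1, go to q4
q4 | 1_[#]#010#1   read # → write #, move +1, go to q4
q4 | 1_#[#]010#1   read # → write #, move +1, go to q4
q4 | 1_##[0]10#1   read 0 → write #, move +1, go to q2
q2 | 1_###[1]0#1   read 1 → write #, move -1, go to q3
q3 | 1_##[#]#0#1
No transition is defined for (q3, #); M halts in state q3.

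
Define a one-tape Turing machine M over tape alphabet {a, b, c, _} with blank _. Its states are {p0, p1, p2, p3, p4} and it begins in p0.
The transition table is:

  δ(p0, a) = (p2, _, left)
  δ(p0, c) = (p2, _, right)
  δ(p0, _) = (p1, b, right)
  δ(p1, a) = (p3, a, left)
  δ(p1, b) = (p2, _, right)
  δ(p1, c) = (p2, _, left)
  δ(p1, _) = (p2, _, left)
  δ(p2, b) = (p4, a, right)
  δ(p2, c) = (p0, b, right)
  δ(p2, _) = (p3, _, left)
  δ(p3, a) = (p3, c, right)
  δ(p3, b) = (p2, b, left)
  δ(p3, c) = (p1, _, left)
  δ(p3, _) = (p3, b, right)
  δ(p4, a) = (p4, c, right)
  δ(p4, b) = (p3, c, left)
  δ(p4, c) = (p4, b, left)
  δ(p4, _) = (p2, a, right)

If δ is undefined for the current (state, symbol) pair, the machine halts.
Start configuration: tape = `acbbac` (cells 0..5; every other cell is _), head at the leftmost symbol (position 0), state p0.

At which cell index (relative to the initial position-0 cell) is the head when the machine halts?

4

p0 | __[a]cbbac   read a → write _, move left, go to p2
p2 | _[_]_cbbac   read _ → write _, move left, go to p3
p3 | [_]__cbbac   read _ → write b, move right, go to p3
p3 | b[_]_cbbac   read _ → write b, move right, go to p3
p3 | bb[_]cbbac   read _ → write b, move right, go to p3
p3 | bbb[c]bbac   read c → write _, move left, go to p1
p1 | bb[b]_bbac   read b → write _, move right, go to p2
p2 | bb_[_]bbac   read _ → write _, move left, go to p3
p3 | bb[_]_bbac   read _ → write b, move right, go to p3
p3 | bbb[_]bbac   read _ → write b, move right, go to p3
p3 | bbbb[b]bac   read b → write b, move left, go to p2
p2 | bbb[b]bbac   read b → write a, move right, go to p4
p4 | bbba[b]bac   read b → write c, move left, go to p3
p3 | bbb[a]cbac   read a → write c, move right, go to p3
p3 | bbbc[c]bac   read c → write _, move left, go to p1
p1 | bbb[c]_bac   read c → write _, move left, go to p2
p2 | bb[b]__bac   read b → write a, move right, go to p4
p4 | bba[_]_bac   read _ → write a, move right, go to p2
p2 | bbaa[_]bac   read _ → write _, move left, go to p3
p3 | bba[a]_bac   read a → write c, move right, go to p3
p3 | bbac[_]bac   read _ → write b, move right, go to p3
p3 | bbacb[b]ac   read b → write b, move left, go to p2
p2 | bbac[b]bac   read b → write a, move right, go to p4
p4 | bbaca[b]ac   read b → write c, move left, go to p3
p3 | bbac[a]cac   read a → write c, move right, go to p3
p3 | bbacc[c]ac   read c → write _, move left, go to p1
p1 | bbac[c]_ac   read c → write _, move left, go to p2
p2 | bba[c]__ac   read c → write b, move right, go to p0
p0 | bbab[_]_ac   read _ → write b, move right, go to p1
p1 | bbabb[_]ac   read _ → write _, move left, go to p2
p2 | bbab[b]_ac   read b → write a, move right, go to p4
p4 | bbaba[_]ac   read _ → write a, move right, go to p2
p2 | bbabaa[a]c
At halt the head is at cell 4.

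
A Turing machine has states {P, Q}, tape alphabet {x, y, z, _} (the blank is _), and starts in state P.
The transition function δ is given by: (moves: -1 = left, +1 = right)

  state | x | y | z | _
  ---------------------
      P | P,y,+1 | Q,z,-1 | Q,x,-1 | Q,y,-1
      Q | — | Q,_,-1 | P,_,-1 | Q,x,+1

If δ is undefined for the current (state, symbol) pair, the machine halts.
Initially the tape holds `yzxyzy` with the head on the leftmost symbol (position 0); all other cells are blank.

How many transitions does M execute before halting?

9

state=P head=0 tape=__[y]zxyzy   (P,y)→(Q,z,-1)
state=Q head=-1 tape=_[_]zzxyzy   (Q,_)→(Q,x,+1)
state=Q head=0 tape=_x[z]zxyzy   (Q,z)→(P,_,-1)
state=P head=-1 tape=_[x]_zxyzy   (P,x)→(P,y,+1)
state=P head=0 tape=_y[_]zxyzy   (P,_)→(Q,y,-1)
state=Q head=-1 tape=_[y]yzxyzy   (Q,y)→(Q,_,-1)
state=Q head=-2 tape=[_]_yzxyzy   (Q,_)→(Q,x,+1)
state=Q head=-1 tape=x[_]yzxyzy   (Q,_)→(Q,x,+1)
state=Q head=0 tape=xx[y]zxyzy   (Q,y)→(Q,_,-1)
state=Q head=-1 tape=x[x]_zxyzy
M halts after 9 transitions.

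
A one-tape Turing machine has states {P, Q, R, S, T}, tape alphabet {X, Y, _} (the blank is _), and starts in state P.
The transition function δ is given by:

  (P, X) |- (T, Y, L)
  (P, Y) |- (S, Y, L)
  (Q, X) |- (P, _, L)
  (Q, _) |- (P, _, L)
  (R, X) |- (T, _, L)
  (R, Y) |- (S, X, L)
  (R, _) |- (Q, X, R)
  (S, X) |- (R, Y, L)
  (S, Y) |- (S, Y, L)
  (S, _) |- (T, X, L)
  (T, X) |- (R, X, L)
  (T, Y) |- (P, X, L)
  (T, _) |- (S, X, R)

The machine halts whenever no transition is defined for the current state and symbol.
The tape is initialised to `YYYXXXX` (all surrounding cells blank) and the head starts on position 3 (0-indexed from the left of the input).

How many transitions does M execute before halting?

state=P head=3 tape=______YYY[X]XXX   (P,X)→(T,Y,L)
state=T head=2 tape=______YY[Y]YXXX   (T,Y)→(P,X,L)
state=P head=1 tape=______Y[Y]XYXXX   (P,Y)→(S,Y,L)
state=S head=0 tape=______[Y]YXYXXX   (S,Y)→(S,Y,L)
state=S head=-1 tape=_____[_]YYXYXXX   (S,_)→(T,X,L)
state=T head=-2 tape=____[_]XYYXYXXX   (T,_)→(S,X,R)
state=S head=-1 tape=____X[X]YYXYXXX   (S,X)→(R,Y,L)
state=R head=-2 tape=____[X]YYYXYXXX   (R,X)→(T,_,L)
state=T head=-3 tape=___[_]_YYYXYXXX   (T,_)→(S,X,R)
state=S head=-2 tape=___X[_]YYYXYXXX   (S,_)→(T,X,L)
state=T head=-3 tape=___[X]XYYYXYXXX   (T,X)→(R,X,L)
state=R head=-4 tape=__[_]XXYYYXYXXX   (R,_)→(Q,X,R)
state=Q head=-3 tape=__X[X]XYYYXYXXX   (Q,X)→(P,_,L)
state=P head=-4 tape=__[X]_XYYYXYXXX   (P,X)→(T,Y,L)
state=T head=-5 tape=_[_]Y_XYYYXYXXX   (T,_)→(S,X,R)
state=S head=-4 tape=_X[Y]_XYYYXYXXX   (S,Y)→(S,Y,L)
state=S head=-5 tape=_[X]Y_XYYYXYXXX   (S,X)→(R,Y,L)
state=R head=-6 tape=[_]YY_XYYYXYXXX   (R,_)→(Q,X,R)
state=Q head=-5 tape=X[Y]Y_XYYYXYXXX
M halts after 18 transitions.

18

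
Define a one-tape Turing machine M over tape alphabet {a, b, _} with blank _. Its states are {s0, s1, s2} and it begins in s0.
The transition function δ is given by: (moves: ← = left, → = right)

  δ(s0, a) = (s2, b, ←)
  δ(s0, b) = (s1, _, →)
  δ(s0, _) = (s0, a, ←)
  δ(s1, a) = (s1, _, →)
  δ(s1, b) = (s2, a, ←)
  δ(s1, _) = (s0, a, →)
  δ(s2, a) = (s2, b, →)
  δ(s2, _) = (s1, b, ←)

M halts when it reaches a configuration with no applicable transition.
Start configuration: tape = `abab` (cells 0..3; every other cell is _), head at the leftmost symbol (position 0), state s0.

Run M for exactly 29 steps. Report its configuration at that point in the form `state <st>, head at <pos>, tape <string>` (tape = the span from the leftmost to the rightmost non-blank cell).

state=s0 head=0 tape=___[a]bab__   (s0,a)→(s2,b,←)
state=s2 head=-1 tape=__[_]bbab__   (s2,_)→(s1,b,←)
state=s1 head=-2 tape=_[_]bbbab__   (s1,_)→(s0,a,→)
state=s0 head=-1 tape=_a[b]bbab__   (s0,b)→(s1,_,→)
state=s1 head=0 tape=_a_[b]bab__   (s1,b)→(s2,a,←)
state=s2 head=-1 tape=_a[_]abab__   (s2,_)→(s1,b,←)
state=s1 head=-2 tape=_[a]babab__   (s1,a)→(s1,_,→)
state=s1 head=-1 tape=__[b]abab__   (s1,b)→(s2,a,←)
state=s2 head=-2 tape=_[_]aabab__   (s2,_)→(s1,b,←)
state=s1 head=-3 tape=[_]baabab__   (s1,_)→(s0,a,→)
state=s0 head=-2 tape=a[b]aabab__   (s0,b)→(s1,_,→)
state=s1 head=-1 tape=a_[a]abab__   (s1,a)→(s1,_,→)
state=s1 head=0 tape=a__[a]bab__   (s1,a)→(s1,_,→)
state=s1 head=1 tape=a___[b]ab__   (s1,b)→(s2,a,←)
state=s2 head=0 tape=a__[_]aab__   (s2,_)→(s1,b,←)
state=s1 head=-1 tape=a_[_]baab__   (s1,_)→(s0,a,→)
state=s0 head=0 tape=a_a[b]aab__   (s0,b)→(s1,_,→)
state=s1 head=1 tape=a_a_[a]ab__   (s1,a)→(s1,_,→)
state=s1 head=2 tape=a_a__[a]b__   (s1,a)→(s1,_,→)
state=s1 head=3 tape=a_a___[b]__   (s1,b)→(s2,a,←)
state=s2 head=2 tape=a_a__[_]a__   (s2,_)→(s1,b,←)
state=s1 head=1 tape=a_a_[_]ba__   (s1,_)→(s0,a,→)
state=s0 head=2 tape=a_a_a[b]a__   (s0,b)→(s1,_,→)
state=s1 head=3 tape=a_a_a_[a]__   (s1,a)→(s1,_,→)
state=s1 head=4 tape=a_a_a__[_]_   (s1,_)→(s0,a,→)
state=s0 head=5 tape=a_a_a__a[_]   (s0,_)→(s0,a,←)
state=s0 head=4 tape=a_a_a__[a]a   (s0,a)→(s2,b,←)
state=s2 head=3 tape=a_a_a_[_]ba   (s2,_)→(s1,b,←)
state=s1 head=2 tape=a_a_a[_]bba   (s1,_)→(s0,a,→)
state=s0 head=3 tape=a_a_aa[b]ba
After 29 steps: state s0, head at 3, tape a_a_aabba.

state s0, head at 3, tape a_a_aabba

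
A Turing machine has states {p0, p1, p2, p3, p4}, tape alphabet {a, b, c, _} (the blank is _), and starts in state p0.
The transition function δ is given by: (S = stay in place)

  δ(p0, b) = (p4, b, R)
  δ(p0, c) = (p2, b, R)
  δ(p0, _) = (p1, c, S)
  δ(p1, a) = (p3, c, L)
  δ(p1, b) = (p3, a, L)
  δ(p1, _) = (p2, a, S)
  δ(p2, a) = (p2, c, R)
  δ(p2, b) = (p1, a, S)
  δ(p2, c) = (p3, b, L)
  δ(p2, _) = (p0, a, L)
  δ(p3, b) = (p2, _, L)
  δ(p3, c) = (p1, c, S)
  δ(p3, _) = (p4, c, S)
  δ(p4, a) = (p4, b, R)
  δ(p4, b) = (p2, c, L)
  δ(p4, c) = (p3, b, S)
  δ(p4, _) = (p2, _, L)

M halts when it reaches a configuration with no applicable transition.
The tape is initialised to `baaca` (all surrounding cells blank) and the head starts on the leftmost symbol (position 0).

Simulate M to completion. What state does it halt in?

p1

p0 | ___[b]aaca   read b → write b, move R, go to p4
p4 | ___b[a]aca   read a → write b, move R, go to p4
p4 | ___bb[a]ca   read a → write b, move R, go to p4
p4 | ___bbb[c]a   read c → write b, move S, go to p3
p3 | ___bbb[b]a   read b → write _, move L, go to p2
p2 | ___bb[b]_a   read b → write a, move S, go to p1
p1 | ___bb[a]_a   read a → write c, move L, go to p3
p3 | ___b[b]c_a   read b → write _, move L, go to p2
p2 | ___[b]_c_a   read b → write a, move S, go to p1
p1 | ___[a]_c_a   read a → write c, move L, go to p3
p3 | __[_]c_c_a   read _ → write c, move S, go to p4
p4 | __[c]c_c_a   read c → write b, move S, go to p3
p3 | __[b]c_c_a   read b → write _, move L, go to p2
p2 | _[_]_c_c_a   read _ → write a, move L, go to p0
p0 | [_]a_c_c_a   read _ → write c, move S, go to p1
p1 | [c]a_c_c_a
No transition is defined for (p1, c); M halts in state p1.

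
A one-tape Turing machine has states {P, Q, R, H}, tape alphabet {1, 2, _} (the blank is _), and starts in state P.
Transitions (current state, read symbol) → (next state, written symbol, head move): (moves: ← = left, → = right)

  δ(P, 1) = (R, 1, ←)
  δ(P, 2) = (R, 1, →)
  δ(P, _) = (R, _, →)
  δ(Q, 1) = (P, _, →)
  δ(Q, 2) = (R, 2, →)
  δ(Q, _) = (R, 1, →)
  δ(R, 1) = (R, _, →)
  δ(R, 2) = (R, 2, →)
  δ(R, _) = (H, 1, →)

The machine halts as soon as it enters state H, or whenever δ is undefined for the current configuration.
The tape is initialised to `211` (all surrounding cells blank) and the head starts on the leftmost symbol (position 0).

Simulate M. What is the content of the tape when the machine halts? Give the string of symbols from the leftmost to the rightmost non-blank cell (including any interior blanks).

P | [2]11__   read 2 → write 1, move →, go to R
R | 1[1]1__   read 1 → write _, move →, go to R
R | 1_[1]__   read 1 → write _, move →, go to R
R | 1__[_]_   read _ → write 1, move →, go to H
H | 1__1[_]
The non-blank tape span at halt is 1__1.

1__1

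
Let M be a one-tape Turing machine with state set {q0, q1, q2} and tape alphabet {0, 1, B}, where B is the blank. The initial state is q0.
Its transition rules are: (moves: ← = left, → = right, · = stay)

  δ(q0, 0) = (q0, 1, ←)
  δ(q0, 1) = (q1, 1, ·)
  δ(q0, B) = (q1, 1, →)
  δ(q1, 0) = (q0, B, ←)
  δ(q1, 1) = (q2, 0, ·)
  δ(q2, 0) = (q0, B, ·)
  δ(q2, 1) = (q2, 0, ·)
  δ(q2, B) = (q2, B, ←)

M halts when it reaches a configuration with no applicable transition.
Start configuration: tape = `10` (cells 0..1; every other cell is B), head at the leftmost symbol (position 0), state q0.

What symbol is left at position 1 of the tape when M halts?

B

q0 | [1]0   read 1 → write 1, move ·, go to q1
q1 | [1]0   read 1 → write 0, move ·, go to q2
q2 | [0]0   read 0 → write B, move ·, go to q0
q0 | [B]0   read B → write 1, move →, go to q1
q1 | 1[0]   read 0 → write B, move ←, go to q0
q0 | [1]B   read 1 → write 1, move ·, go to q1
q1 | [1]B   read 1 → write 0, move ·, go to q2
q2 | [0]B   read 0 → write B, move ·, go to q0
q0 | [B]B   read B → write 1, move →, go to q1
q1 | 1[B]
Cell 1 holds B when M halts.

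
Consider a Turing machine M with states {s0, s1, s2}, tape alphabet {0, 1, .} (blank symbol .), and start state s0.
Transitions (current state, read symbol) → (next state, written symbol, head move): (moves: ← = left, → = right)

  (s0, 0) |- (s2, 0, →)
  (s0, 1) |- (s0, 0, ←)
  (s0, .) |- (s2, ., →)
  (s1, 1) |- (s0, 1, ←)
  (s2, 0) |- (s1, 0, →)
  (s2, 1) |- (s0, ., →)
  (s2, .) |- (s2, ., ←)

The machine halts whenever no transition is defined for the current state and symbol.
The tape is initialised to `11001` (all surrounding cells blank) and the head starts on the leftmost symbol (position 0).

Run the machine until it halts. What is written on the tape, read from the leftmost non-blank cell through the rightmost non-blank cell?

0.00

s0 | .[1]1001..   read 1 → write 0, move ←, go to s0
s0 | [.]01001..   read . → write ., move →, go to s2
s2 | .[0]1001..   read 0 → write 0, move →, go to s1
s1 | .0[1]001..   read 1 → write 1, move ←, go to s0
s0 | .[0]1001..   read 0 → write 0, move →, go to s2
s2 | .0[1]001..   read 1 → write ., move →, go to s0
s0 | .0.[0]01..   read 0 → write 0, move →, go to s2
s2 | .0.0[0]1..   read 0 → write 0, move →, go to s1
s1 | .0.00[1]..   read 1 → write 1, move ←, go to s0
s0 | .0.0[0]1..   read 0 → write 0, move →, go to s2
s2 | .0.00[1]..   read 1 → write ., move →, go to s0
s0 | .0.00.[.].   read . → write ., move →, go to s2
s2 | .0.00..[.]   read . → write ., move ←, go to s2
s2 | .0.00.[.].   read . → write ., move ←, go to s2
s2 | .0.00[.]..   read . → write ., move ←, go to s2
s2 | .0.0[0]...   read 0 → write 0, move →, go to s1
s1 | .0.00[.]..
The non-blank tape span at halt is 0.00.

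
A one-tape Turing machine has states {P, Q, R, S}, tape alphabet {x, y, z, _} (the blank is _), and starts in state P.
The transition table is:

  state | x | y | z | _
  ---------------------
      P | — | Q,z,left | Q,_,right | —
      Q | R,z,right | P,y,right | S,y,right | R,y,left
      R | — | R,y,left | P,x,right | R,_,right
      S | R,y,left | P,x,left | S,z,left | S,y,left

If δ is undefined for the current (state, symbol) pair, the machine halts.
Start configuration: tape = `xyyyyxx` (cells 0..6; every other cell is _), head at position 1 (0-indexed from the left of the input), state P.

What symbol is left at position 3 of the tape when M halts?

state=P head=1 tape=x[y]yyyxx   (P,y)→(Q,z,left)
state=Q head=0 tape=[x]zyyyxx   (Q,x)→(R,z,right)
state=R head=1 tape=z[z]yyyxx   (R,z)→(P,x,right)
state=P head=2 tape=zx[y]yyxx   (P,y)→(Q,z,left)
state=Q head=1 tape=z[x]zyyxx   (Q,x)→(R,z,right)
state=R head=2 tape=zz[z]yyxx   (R,z)→(P,x,right)
state=P head=3 tape=zzx[y]yxx   (P,y)→(Q,z,left)
state=Q head=2 tape=zz[x]zyxx   (Q,x)→(R,z,right)
state=R head=3 tape=zzz[z]yxx   (R,z)→(P,x,right)
state=P head=4 tape=zzzx[y]xx   (P,y)→(Q,z,left)
state=Q head=3 tape=zzz[x]zxx   (Q,x)→(R,z,right)
state=R head=4 tape=zzzz[z]xx   (R,z)→(P,x,right)
state=P head=5 tape=zzzzx[x]x
Cell 3 holds z when M halts.

z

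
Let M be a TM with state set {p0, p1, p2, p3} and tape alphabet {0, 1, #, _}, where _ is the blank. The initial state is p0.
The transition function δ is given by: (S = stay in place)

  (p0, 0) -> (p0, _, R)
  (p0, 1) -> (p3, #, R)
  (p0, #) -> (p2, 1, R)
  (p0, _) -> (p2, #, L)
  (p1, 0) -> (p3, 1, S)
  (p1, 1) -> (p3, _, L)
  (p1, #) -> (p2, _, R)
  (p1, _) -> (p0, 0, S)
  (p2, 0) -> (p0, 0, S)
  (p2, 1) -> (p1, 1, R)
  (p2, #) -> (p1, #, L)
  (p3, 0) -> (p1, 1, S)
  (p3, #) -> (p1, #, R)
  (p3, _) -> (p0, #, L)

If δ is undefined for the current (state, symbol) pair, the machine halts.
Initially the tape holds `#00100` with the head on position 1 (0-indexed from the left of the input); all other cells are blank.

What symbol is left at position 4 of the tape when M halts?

p0 | #[0]0100_   read 0 → write _, move R, go to p0
p0 | #_[0]100_   read 0 → write _, move R, go to p0
p0 | #__[1]00_   read 1 → write #, move R, go to p3
p3 | #__#[0]0_   read 0 → write 1, move S, go to p1
p1 | #__#[1]0_   read 1 → write _, move L, go to p3
p3 | #__[#]_0_   read # → write #, move R, go to p1
p1 | #__#[_]0_   read _ → write 0, move S, go to p0
p0 | #__#[0]0_   read 0 → write _, move R, go to p0
p0 | #__#_[0]_   read 0 → write _, move R, go to p0
p0 | #__#__[_]   read _ → write #, move L, go to p2
p2 | #__#_[_]#
Cell 4 holds _ when M halts.

_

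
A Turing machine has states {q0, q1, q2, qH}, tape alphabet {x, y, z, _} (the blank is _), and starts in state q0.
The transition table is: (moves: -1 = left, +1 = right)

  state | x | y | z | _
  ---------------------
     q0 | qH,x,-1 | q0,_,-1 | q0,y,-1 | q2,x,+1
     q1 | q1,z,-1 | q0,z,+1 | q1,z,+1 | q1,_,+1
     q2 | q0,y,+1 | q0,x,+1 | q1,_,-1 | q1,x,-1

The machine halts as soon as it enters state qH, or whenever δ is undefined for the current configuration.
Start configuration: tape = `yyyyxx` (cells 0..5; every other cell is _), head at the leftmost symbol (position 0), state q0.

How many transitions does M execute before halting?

state=q0 head=0 tape=__[y]yyyxx   (q0,y)→(q0,_,-1)
state=q0 head=-1 tape=_[_]_yyyxx   (q0,_)→(q2,x,+1)
state=q2 head=0 tape=_x[_]yyyxx   (q2,_)→(q1,x,-1)
state=q1 head=-1 tape=_[x]xyyyxx   (q1,x)→(q1,z,-1)
state=q1 head=-2 tape=[_]zxyyyxx   (q1,_)→(q1,_,+1)
state=q1 head=-1 tape=_[z]xyyyxx   (q1,z)→(q1,z,+1)
state=q1 head=0 tape=_z[x]yyyxx   (q1,x)→(q1,z,-1)
state=q1 head=-1 tape=_[z]zyyyxx   (q1,z)→(q1,z,+1)
state=q1 head=0 tape=_z[z]yyyxx   (q1,z)→(q1,z,+1)
state=q1 head=1 tape=_zz[y]yyxx   (q1,y)→(q0,z,+1)
state=q0 head=2 tape=_zzz[y]yxx   (q0,y)→(q0,_,-1)
state=q0 head=1 tape=_zz[z]_yxx   (q0,z)→(q0,y,-1)
state=q0 head=0 tape=_z[z]y_yxx   (q0,z)→(q0,y,-1)
state=q0 head=-1 tape=_[z]yy_yxx   (q0,z)→(q0,y,-1)
state=q0 head=-2 tape=[_]yyy_yxx   (q0,_)→(q2,x,+1)
state=q2 head=-1 tape=x[y]yy_yxx   (q2,y)→(q0,x,+1)
state=q0 head=0 tape=xx[y]y_yxx   (q0,y)→(q0,_,-1)
state=q0 head=-1 tape=x[x]_y_yxx   (q0,x)→(qH,x,-1)
state=qH head=-2 tape=[x]x_y_yxx
M halts after 18 transitions.

18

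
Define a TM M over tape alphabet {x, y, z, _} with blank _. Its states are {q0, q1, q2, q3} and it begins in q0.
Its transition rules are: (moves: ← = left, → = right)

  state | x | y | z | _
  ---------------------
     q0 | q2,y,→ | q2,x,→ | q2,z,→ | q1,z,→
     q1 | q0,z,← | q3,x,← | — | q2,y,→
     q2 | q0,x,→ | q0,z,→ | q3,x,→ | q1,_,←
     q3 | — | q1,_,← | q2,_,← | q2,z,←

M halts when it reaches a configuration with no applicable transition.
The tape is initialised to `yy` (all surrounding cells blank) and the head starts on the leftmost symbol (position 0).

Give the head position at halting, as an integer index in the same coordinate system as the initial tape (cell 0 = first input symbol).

q0 | [y]y______   read y → write x, move →, go to q2
q2 | x[y]______   read y → write z, move →, go to q0
q0 | xz[_]_____   read _ → write z, move →, go to q1
q1 | xzz[_]____   read _ → write y, move →, go to q2
q2 | xzzy[_]___   read _ → write _, move ←, go to q1
q1 | xzz[y]____   read y → write x, move ←, go to q3
q3 | xz[z]x____   read z → write _, move ←, go to q2
q2 | x[z]_x____   read z → write x, move →, go to q3
q3 | xx[_]x____   read _ → write z, move ←, go to q2
q2 | x[x]zx____   read x → write x, move →, go to q0
q0 | xx[z]x____   read z → write z, move →, go to q2
q2 | xxz[x]____   read x → write x, move →, go to q0
q0 | xxzx[_]___   read _ → write z, move →, go to q1
q1 | xxzxz[_]__   read _ → write y, move →, go to q2
q2 | xxzxzy[_]_   read _ → write _, move ←, go to q1
q1 | xxzxz[y]__   read y → write x, move ←, go to q3
q3 | xxzx[z]x__   read z → write _, move ←, go to q2
q2 | xxz[x]_x__   read x → write x, move →, go to q0
q0 | xxzx[_]x__   read _ → write z, move →, go to q1
q1 | xxzxz[x]__   read x → write z, move ←, go to q0
q0 | xxzx[z]z__   read z → write z, move →, go to q2
q2 | xxzxz[z]__   read z → write x, move →, go to q3
q3 | xxzxzx[_]_   read _ → write z, move ←, go to q2
q2 | xxzxz[x]z_   read x → write x, move →, go to q0
q0 | xxzxzx[z]_   read z → write z, move →, go to q2
q2 | xxzxzxz[_]   read _ → write _, move ←, go to q1
q1 | xxzxzx[z]_
At halt the head is at cell 6.

6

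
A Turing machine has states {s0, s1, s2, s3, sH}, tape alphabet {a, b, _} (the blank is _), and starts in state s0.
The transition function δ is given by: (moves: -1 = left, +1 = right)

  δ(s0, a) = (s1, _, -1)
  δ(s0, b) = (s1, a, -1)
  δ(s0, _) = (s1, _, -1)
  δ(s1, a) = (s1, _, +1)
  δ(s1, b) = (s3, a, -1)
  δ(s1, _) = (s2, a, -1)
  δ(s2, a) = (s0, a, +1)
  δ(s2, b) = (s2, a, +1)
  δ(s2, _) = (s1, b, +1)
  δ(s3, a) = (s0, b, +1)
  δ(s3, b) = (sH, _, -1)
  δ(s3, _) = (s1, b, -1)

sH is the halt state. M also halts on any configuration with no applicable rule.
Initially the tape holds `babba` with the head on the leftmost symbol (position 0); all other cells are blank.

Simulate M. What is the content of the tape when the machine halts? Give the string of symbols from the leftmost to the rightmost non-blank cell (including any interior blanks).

state=s0 head=0 tape=___[b]abba   (s0,b)→(s1,a,-1)
state=s1 head=-1 tape=__[_]aabba   (s1,_)→(s2,a,-1)
state=s2 head=-2 tape=_[_]aaabba   (s2,_)→(s1,b,+1)
state=s1 head=-1 tape=_b[a]aabba   (s1,a)→(s1,_,+1)
state=s1 head=0 tape=_b_[a]abba   (s1,a)→(s1,_,+1)
state=s1 head=1 tape=_b__[a]bba   (s1,a)→(s1,_,+1)
state=s1 head=2 tape=_b___[b]ba   (s1,b)→(s3,a,-1)
state=s3 head=1 tape=_b__[_]aba   (s3,_)→(s1,b,-1)
state=s1 head=0 tape=_b_[_]baba   (s1,_)→(s2,a,-1)
state=s2 head=-1 tape=_b[_]ababa   (s2,_)→(s1,b,+1)
state=s1 head=0 tape=_bb[a]baba   (s1,a)→(s1,_,+1)
state=s1 head=1 tape=_bb_[b]aba   (s1,b)→(s3,a,-1)
state=s3 head=0 tape=_bb[_]aaba   (s3,_)→(s1,b,-1)
state=s1 head=-1 tape=_b[b]baaba   (s1,b)→(s3,a,-1)
state=s3 head=-2 tape=_[b]abaaba   (s3,b)→(sH,_,-1)
state=sH head=-3 tape=[_]_abaaba
The non-blank tape span at halt is abaaba.

abaaba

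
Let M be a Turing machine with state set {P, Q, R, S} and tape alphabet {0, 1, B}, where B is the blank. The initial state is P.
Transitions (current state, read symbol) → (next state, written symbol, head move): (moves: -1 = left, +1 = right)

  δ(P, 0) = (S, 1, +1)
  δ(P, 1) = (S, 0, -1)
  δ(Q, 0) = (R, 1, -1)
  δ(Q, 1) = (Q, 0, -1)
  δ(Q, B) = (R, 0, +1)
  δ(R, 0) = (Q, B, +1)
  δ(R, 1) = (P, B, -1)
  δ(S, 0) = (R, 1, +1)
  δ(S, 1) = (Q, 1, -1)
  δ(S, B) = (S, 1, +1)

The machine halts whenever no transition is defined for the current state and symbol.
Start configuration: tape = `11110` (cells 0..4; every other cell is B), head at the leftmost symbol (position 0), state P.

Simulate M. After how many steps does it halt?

11

P | BB[1]1110   read 1 → write 0, move -1, go to S
S | B[B]01110   read B → write 1, move +1, go to S
S | B1[0]1110   read 0 → write 1, move +1, go to R
R | B11[1]110   read 1 → write B, move -1, go to P
P | B1[1]B110   read 1 → write 0, move -1, go to S
S | B[1]0B110   read 1 → write 1, move -1, go to Q
Q | [B]10B110   read B → write 0, move +1, go to R
R | 0[1]0B110   read 1 → write B, move -1, go to P
P | [0]B0B110   read 0 → write 1, move +1, go to S
S | 1[B]0B110   read B → write 1, move +1, go to S
S | 11[0]B110   read 0 → write 1, move +1, go to R
R | 111[B]110
M halts after 11 transitions.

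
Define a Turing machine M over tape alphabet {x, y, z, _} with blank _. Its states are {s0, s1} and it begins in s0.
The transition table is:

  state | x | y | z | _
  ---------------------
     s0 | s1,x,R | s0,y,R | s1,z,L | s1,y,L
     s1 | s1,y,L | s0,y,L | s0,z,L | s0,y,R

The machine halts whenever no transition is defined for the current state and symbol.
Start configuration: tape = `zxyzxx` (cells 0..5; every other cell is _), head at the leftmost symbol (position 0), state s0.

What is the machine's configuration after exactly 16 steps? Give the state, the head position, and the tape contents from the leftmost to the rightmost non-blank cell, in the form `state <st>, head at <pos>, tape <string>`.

state s0, head at 0, tape yyyzxyzxx

state=s0 head=0 tape=___[z]xyzxx   (s0,z)→(s1,z,L)
state=s1 head=-1 tape=__[_]zxyzxx   (s1,_)→(s0,y,R)
state=s0 head=0 tape=__y[z]xyzxx   (s0,z)→(s1,z,L)
state=s1 head=-1 tape=__[y]zxyzxx   (s1,y)→(s0,y,L)
state=s0 head=-2 tape=_[_]yzxyzxx   (s0,_)→(s1,y,L)
state=s1 head=-3 tape=[_]yyzxyzxx   (s1,_)→(s0,y,R)
state=s0 head=-2 tape=y[y]yzxyzxx   (s0,y)→(s0,y,R)
state=s0 head=-1 tape=yy[y]zxyzxx   (s0,y)→(s0,y,R)
state=s0 head=0 tape=yyy[z]xyzxx   (s0,z)→(s1,z,L)
state=s1 head=-1 tape=yy[y]zxyzxx   (s1,y)→(s0,y,L)
state=s0 head=-2 tape=y[y]yzxyzxx   (s0,y)→(s0,y,R)
state=s0 head=-1 tape=yy[y]zxyzxx   (s0,y)→(s0,y,R)
state=s0 head=0 tape=yyy[z]xyzxx   (s0,z)→(s1,z,L)
state=s1 head=-1 tape=yy[y]zxyzxx   (s1,y)→(s0,y,L)
state=s0 head=-2 tape=y[y]yzxyzxx   (s0,y)→(s0,y,R)
state=s0 head=-1 tape=yy[y]zxyzxx   (s0,y)→(s0,y,R)
state=s0 head=0 tape=yyy[z]xyzxx
After 16 steps: state s0, head at 0, tape yyyzxyzxx.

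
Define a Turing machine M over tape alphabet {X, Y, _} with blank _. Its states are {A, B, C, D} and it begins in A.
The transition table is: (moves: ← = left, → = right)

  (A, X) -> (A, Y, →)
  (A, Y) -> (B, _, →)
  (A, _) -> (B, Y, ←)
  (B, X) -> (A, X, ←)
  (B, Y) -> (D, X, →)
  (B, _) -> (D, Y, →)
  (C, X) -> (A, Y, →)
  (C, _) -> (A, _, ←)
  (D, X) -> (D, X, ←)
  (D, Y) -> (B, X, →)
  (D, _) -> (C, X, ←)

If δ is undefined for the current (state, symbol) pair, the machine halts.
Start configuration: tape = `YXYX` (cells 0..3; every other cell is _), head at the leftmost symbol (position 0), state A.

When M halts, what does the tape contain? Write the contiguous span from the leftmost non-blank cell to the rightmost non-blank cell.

state=A head=0 tape=_[Y]XYX___   (A,Y)→(B,_,→)
state=B head=1 tape=__[X]YX___   (B,X)→(A,X,←)
state=A head=0 tape=_[_]XYX___   (A,_)→(B,Y,←)
state=B head=-1 tape=[_]YXYX___   (B,_)→(D,Y,→)
state=D head=0 tape=Y[Y]XYX___   (D,Y)→(B,X,→)
state=B head=1 tape=YX[X]YX___   (B,X)→(A,X,←)
state=A head=0 tape=Y[X]XYX___   (A,X)→(A,Y,→)
state=A head=1 tape=YY[X]YX___   (A,X)→(A,Y,→)
state=A head=2 tape=YYY[Y]X___   (A,Y)→(B,_,→)
state=B head=3 tape=YYY_[X]___   (B,X)→(A,X,←)
state=A head=2 tape=YYY[_]X___   (A,_)→(B,Y,←)
state=B head=1 tape=YY[Y]YX___   (B,Y)→(D,X,→)
state=D head=2 tape=YYX[Y]X___   (D,Y)→(B,X,→)
state=B head=3 tape=YYXX[X]___   (B,X)→(A,X,←)
state=A head=2 tape=YYX[X]X___   (A,X)→(A,Y,→)
state=A head=3 tape=YYXY[X]___   (A,X)→(A,Y,→)
state=A head=4 tape=YYXYY[_]__   (A,_)→(B,Y,←)
state=B head=3 tape=YYXY[Y]Y__   (B,Y)→(D,X,→)
state=D head=4 tape=YYXYX[Y]__   (D,Y)→(B,X,→)
state=B head=5 tape=YYXYXX[_]_   (B,_)→(D,Y,→)
state=D head=6 tape=YYXYXXY[_]   (D,_)→(C,X,←)
state=C head=5 tape=YYXYXX[Y]X
The non-blank tape span at halt is YYXYXXYX.

YYXYXXYX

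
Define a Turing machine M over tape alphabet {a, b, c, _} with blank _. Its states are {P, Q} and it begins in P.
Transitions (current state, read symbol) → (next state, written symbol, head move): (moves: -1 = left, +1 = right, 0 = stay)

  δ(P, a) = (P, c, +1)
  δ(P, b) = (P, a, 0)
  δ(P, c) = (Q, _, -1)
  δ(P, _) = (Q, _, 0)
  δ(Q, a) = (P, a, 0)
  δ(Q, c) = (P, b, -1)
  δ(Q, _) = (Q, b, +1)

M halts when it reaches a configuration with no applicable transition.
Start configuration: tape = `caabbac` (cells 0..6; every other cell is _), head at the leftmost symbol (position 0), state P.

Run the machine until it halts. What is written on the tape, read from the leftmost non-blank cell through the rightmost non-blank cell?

state=P head=0 tape=_[c]aabbac   (P,c)→(Q,_,-1)
state=Q head=-1 tape=[_]_aabbac   (Q,_)→(Q,b,+1)
state=Q head=0 tape=b[_]aabbac   (Q,_)→(Q,b,+1)
state=Q head=1 tape=bb[a]abbac   (Q,a)→(P,a,0)
state=P head=1 tape=bb[a]abbac   (P,a)→(P,c,+1)
state=P head=2 tape=bbc[a]bbac   (P,a)→(P,c,+1)
state=P head=3 tape=bbcc[b]bac   (P,b)→(P,a,0)
state=P head=3 tape=bbcc[a]bac   (P,a)→(P,c,+1)
state=P head=4 tape=bbccc[b]ac   (P,b)→(P,a,0)
state=P head=4 tape=bbccc[a]ac   (P,a)→(P,c,+1)
state=P head=5 tape=bbcccc[a]c   (P,a)→(P,c,+1)
state=P head=6 tape=bbccccc[c]   (P,c)→(Q,_,-1)
state=Q head=5 tape=bbcccc[c]_   (Q,c)→(P,b,-1)
state=P head=4 tape=bbccc[c]b_   (P,c)→(Q,_,-1)
state=Q head=3 tape=bbcc[c]_b_   (Q,c)→(P,b,-1)
state=P head=2 tape=bbc[c]b_b_   (P,c)→(Q,_,-1)
state=Q head=1 tape=bb[c]_b_b_   (Q,c)→(P,b,-1)
state=P head=0 tape=b[b]b_b_b_   (P,b)→(P,a,0)
state=P head=0 tape=b[a]b_b_b_   (P,a)→(P,c,+1)
state=P head=1 tape=bc[b]_b_b_   (P,b)→(P,a,0)
state=P head=1 tape=bc[a]_b_b_   (P,a)→(P,c,+1)
state=P head=2 tape=bcc[_]b_b_   (P,_)→(Q,_,0)
state=Q head=2 tape=bcc[_]b_b_   (Q,_)→(Q,b,+1)
state=Q head=3 tape=bccb[b]_b_
The non-blank tape span at halt is bccbb_b.

bccbb_b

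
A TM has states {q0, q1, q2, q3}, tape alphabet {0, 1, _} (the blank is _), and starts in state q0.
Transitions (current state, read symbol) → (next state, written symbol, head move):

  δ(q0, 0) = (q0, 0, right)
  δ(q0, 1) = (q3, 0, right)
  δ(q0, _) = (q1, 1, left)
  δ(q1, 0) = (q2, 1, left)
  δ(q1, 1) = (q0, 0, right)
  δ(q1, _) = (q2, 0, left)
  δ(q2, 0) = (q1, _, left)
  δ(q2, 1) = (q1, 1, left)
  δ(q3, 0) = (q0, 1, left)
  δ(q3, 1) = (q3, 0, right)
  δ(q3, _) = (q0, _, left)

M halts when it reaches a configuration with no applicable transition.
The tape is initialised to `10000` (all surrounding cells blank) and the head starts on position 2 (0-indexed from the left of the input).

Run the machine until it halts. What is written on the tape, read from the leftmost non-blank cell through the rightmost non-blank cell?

state=q0 head=2 tape=_10[0]00_   (q0,0)→(q0,0,right)
state=q0 head=3 tape=_100[0]0_   (q0,0)→(q0,0,right)
state=q0 head=4 tape=_1000[0]_   (q0,0)→(q0,0,right)
state=q0 head=5 tape=_10000[_]   (q0,_)→(q1,1,left)
state=q1 head=4 tape=_1000[0]1   (q1,0)→(q2,1,left)
state=q2 head=3 tape=_100[0]11   (q2,0)→(q1,_,left)
state=q1 head=2 tape=_10[0]_11   (q1,0)→(q2,1,left)
state=q2 head=1 tape=_1[0]1_11   (q2,0)→(q1,_,left)
state=q1 head=0 tape=_[1]_1_11   (q1,1)→(q0,0,right)
state=q0 head=1 tape=_0[_]1_11   (q0,_)→(q1,1,left)
state=q1 head=0 tape=_[0]11_11   (q1,0)→(q2,1,left)
state=q2 head=-1 tape=[_]111_11
The non-blank tape span at halt is 111_11.

111_11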